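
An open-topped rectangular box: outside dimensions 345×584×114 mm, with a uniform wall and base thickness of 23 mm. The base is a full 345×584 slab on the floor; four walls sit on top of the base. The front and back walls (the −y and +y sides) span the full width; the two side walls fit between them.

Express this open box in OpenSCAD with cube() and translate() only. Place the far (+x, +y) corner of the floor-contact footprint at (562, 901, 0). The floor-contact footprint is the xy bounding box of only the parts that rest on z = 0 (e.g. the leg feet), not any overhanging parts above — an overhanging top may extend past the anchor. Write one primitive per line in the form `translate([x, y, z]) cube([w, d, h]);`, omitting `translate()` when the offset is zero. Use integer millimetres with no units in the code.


translate([217, 317, 0]) cube([345, 584, 23]);
translate([217, 317, 23]) cube([345, 23, 91]);
translate([217, 878, 23]) cube([345, 23, 91]);
translate([217, 340, 23]) cube([23, 538, 91]);
translate([539, 340, 23]) cube([23, 538, 91]);


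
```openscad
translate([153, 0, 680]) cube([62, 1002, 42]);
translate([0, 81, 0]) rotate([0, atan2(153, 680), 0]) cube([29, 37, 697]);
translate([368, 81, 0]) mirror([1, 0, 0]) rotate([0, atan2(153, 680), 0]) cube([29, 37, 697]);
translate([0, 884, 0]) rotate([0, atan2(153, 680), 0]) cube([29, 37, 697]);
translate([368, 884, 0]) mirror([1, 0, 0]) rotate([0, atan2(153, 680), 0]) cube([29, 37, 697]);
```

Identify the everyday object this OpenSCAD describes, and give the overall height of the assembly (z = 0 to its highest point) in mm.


A sawhorse. The overall height is 722 mm.

A beam across two mirrored pairs of raked legs — a sawhorse. The beam's underside is at z = 680 (matching the legs' vertical rise in atan2(153, 680)) and the beam is 42 mm tall, so its top is at 680 + 42 = 722 mm. The raked legs top out at the beam's underside, so that is the highest point.


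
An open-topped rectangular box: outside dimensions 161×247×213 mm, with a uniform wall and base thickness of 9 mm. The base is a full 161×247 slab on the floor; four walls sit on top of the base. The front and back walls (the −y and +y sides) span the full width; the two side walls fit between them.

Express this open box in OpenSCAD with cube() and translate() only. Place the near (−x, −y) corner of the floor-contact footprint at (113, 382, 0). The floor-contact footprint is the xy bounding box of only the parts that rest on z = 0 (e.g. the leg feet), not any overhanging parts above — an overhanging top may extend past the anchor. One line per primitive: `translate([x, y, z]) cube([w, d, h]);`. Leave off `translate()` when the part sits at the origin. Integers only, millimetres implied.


translate([113, 382, 0]) cube([161, 247, 9]);
translate([113, 382, 9]) cube([161, 9, 204]);
translate([113, 620, 9]) cube([161, 9, 204]);
translate([113, 391, 9]) cube([9, 229, 204]);
translate([265, 391, 9]) cube([9, 229, 204]);


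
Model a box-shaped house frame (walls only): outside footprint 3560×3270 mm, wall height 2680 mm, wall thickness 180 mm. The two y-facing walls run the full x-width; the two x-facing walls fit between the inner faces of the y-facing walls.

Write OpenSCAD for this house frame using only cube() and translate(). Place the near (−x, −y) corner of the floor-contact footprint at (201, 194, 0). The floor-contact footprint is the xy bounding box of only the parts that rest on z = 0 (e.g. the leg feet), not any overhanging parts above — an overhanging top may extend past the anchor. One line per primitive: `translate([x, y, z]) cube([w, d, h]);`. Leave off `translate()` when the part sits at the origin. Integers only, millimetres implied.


translate([201, 194, 0]) cube([3560, 180, 2680]);
translate([201, 3284, 0]) cube([3560, 180, 2680]);
translate([201, 374, 0]) cube([180, 2910, 2680]);
translate([3581, 374, 0]) cube([180, 2910, 2680]);


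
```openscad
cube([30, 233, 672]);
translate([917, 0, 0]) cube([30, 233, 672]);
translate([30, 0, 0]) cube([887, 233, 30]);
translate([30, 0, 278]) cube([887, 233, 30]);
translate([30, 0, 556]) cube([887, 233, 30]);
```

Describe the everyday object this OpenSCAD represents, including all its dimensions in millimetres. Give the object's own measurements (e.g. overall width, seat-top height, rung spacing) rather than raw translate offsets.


An open bookshelf. Two side panels, each 30 mm thick, 233 mm deep and 672 mm tall, stand 947 mm apart (outside-to-outside). Between them sit 3 shelves, each 30 mm thick and 233 mm deep, spanning the full gap between the sides. The bottom shelf rests on the floor (its underside at z = 0) and the clear gap between one shelf's top and the next shelf's underside is 248 mm.


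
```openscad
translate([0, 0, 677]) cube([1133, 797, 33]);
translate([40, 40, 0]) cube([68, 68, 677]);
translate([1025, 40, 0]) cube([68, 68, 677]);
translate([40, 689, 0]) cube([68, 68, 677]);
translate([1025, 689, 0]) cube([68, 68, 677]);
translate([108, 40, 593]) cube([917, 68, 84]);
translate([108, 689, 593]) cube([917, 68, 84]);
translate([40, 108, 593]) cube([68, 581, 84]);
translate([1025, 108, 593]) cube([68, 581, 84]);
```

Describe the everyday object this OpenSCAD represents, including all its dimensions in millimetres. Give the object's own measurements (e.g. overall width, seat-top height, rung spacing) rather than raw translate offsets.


A rectangular dining table. The top is 1133×797×33 mm with its upper surface at z = 710 mm. It stands on four 68×68 mm square legs, each inset 40 mm from the nearest pair of top edges, running from the floor to the underside of the top. Four apron rails, 68 mm thick and 84 mm tall, run between adjacent legs with their top edges flush with the underside of the top and their outer faces flush with the legs' outer faces.


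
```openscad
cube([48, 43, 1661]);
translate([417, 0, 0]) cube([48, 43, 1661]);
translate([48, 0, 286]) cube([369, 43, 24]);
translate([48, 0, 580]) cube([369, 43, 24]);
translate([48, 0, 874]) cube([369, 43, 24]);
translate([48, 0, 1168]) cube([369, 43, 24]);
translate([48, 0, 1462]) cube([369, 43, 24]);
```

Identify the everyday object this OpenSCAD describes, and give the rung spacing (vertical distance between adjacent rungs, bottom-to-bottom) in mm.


A ladder. The rung spacing is 294 mm.

Two tall 48×43 posts with 5 short bars between them — a ladder. Adjacent rungs sit at z = 286 and z = 580, so the spacing is 580 − 286 = 294 mm.


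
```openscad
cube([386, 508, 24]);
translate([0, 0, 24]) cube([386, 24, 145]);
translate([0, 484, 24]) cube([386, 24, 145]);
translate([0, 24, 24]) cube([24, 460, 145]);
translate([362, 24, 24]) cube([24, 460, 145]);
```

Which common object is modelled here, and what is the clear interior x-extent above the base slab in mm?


An open box. The internal width is 338 mm.

A 386×508 base slab with four walls standing on it — an open box. The base is 386 mm wide and the walls are 24 mm thick, so the internal width is 386 − 2 × 24 = 338 mm.


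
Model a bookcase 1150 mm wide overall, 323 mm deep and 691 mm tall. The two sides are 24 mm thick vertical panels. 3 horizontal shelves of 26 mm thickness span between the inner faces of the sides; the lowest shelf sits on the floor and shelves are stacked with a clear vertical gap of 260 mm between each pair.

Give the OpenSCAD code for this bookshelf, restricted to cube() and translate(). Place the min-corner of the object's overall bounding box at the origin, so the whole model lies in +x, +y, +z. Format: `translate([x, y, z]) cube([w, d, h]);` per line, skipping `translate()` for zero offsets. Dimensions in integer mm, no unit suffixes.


cube([24, 323, 691]);
translate([1126, 0, 0]) cube([24, 323, 691]);
translate([24, 0, 0]) cube([1102, 323, 26]);
translate([24, 0, 286]) cube([1102, 323, 26]);
translate([24, 0, 572]) cube([1102, 323, 26]);


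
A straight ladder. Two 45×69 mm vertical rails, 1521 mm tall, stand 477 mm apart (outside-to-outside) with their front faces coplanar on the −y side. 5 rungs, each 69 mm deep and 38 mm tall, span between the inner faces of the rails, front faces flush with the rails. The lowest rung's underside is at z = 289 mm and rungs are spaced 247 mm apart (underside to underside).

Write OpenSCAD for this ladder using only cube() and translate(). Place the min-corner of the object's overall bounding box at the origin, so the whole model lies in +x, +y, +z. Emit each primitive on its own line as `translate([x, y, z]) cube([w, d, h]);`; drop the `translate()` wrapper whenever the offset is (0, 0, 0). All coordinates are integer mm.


cube([45, 69, 1521]);
translate([432, 0, 0]) cube([45, 69, 1521]);
translate([45, 0, 289]) cube([387, 69, 38]);
translate([45, 0, 536]) cube([387, 69, 38]);
translate([45, 0, 783]) cube([387, 69, 38]);
translate([45, 0, 1030]) cube([387, 69, 38]);
translate([45, 0, 1277]) cube([387, 69, 38]);


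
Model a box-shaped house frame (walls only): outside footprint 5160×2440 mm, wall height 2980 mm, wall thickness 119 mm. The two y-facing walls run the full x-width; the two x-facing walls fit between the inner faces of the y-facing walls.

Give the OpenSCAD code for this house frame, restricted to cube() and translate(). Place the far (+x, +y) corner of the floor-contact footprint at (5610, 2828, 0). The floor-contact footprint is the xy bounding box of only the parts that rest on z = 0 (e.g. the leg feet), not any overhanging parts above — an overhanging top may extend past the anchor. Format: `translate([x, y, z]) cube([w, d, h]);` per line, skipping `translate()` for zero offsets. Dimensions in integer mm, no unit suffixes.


translate([450, 388, 0]) cube([5160, 119, 2980]);
translate([450, 2709, 0]) cube([5160, 119, 2980]);
translate([450, 507, 0]) cube([119, 2202, 2980]);
translate([5491, 507, 0]) cube([119, 2202, 2980]);


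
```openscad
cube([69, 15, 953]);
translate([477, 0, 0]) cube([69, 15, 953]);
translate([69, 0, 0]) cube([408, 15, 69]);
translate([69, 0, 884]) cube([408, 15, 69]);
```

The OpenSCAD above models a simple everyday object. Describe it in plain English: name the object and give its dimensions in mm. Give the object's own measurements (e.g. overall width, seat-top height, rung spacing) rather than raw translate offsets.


A rectangular picture frame lying in the x–z plane (depth along y). The opening is 408 mm wide (x) by 815 mm tall (z), surrounded by a border 69 mm wide on all four sides. The frame is 15 mm deep and is made of two full-height vertical stiles with two horizontal rails fitted between them.


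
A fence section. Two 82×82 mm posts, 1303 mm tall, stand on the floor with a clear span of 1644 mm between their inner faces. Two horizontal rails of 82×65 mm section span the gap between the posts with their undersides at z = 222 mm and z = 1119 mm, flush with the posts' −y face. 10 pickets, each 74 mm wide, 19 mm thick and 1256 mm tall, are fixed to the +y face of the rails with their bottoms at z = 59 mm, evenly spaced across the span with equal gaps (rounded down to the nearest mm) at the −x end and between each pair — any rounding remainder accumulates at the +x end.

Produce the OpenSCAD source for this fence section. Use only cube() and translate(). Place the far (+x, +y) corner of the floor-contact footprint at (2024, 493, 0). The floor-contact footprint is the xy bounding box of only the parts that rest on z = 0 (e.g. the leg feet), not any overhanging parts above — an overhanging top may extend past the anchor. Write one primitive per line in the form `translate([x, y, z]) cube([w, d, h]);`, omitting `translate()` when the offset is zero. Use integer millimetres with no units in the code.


translate([216, 411, 0]) cube([82, 82, 1303]);
translate([1942, 411, 0]) cube([82, 82, 1303]);
translate([298, 411, 222]) cube([1644, 82, 65]);
translate([298, 411, 1119]) cube([1644, 82, 65]);
translate([380, 493, 59]) cube([74, 19, 1256]);
translate([536, 493, 59]) cube([74, 19, 1256]);
translate([692, 493, 59]) cube([74, 19, 1256]);
translate([848, 493, 59]) cube([74, 19, 1256]);
translate([1004, 493, 59]) cube([74, 19, 1256]);
translate([1160, 493, 59]) cube([74, 19, 1256]);
translate([1316, 493, 59]) cube([74, 19, 1256]);
translate([1472, 493, 59]) cube([74, 19, 1256]);
translate([1628, 493, 59]) cube([74, 19, 1256]);
translate([1784, 493, 59]) cube([74, 19, 1256]);


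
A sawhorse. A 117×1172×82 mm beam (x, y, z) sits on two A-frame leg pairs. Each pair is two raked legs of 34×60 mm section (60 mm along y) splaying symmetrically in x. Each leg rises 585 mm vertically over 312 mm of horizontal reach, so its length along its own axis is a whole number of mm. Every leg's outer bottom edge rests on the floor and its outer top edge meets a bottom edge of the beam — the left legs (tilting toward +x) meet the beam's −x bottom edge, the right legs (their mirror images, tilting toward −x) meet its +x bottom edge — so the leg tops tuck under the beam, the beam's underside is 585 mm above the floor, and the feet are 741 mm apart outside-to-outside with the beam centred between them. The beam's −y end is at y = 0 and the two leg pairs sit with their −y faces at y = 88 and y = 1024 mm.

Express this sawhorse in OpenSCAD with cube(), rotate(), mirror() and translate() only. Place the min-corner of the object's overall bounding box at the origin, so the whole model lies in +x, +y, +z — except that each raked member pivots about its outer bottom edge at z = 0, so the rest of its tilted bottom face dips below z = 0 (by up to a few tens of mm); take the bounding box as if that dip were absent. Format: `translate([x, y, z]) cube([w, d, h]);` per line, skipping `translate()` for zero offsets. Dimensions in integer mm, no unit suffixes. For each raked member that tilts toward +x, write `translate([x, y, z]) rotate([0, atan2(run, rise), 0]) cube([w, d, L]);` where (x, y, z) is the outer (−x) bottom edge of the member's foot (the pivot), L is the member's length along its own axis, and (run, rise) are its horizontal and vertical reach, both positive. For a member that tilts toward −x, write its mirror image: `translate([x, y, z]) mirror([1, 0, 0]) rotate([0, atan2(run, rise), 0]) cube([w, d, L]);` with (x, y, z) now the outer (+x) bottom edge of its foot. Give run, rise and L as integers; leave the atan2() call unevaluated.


// leg length = √(312² + 585²) = 663
// right-leg outer foot x = 2·312 + 117 = 741
// beam min-corner = (312, 0, 585)
translate([312, 0, 585]) cube([117, 1172, 82]);
translate([0, 88, 0]) rotate([0, atan2(312, 585), 0]) cube([34, 60, 663]);
translate([741, 88, 0]) mirror([1, 0, 0]) rotate([0, atan2(312, 585), 0]) cube([34, 60, 663]);
translate([0, 1024, 0]) rotate([0, atan2(312, 585), 0]) cube([34, 60, 663]);
translate([741, 1024, 0]) mirror([1, 0, 0]) rotate([0, atan2(312, 585), 0]) cube([34, 60, 663]);


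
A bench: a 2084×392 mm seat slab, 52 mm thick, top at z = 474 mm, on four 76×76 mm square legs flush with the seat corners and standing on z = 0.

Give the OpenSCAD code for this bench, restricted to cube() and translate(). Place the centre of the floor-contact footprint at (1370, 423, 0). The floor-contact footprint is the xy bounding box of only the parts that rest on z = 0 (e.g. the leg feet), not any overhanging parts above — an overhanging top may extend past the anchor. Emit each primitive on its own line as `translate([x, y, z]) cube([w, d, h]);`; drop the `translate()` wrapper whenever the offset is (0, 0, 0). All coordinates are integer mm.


translate([328, 227, 422]) cube([2084, 392, 52]);
translate([328, 227, 0]) cube([76, 76, 422]);
translate([328, 543, 0]) cube([76, 76, 422]);
translate([2336, 227, 0]) cube([76, 76, 422]);
translate([2336, 543, 0]) cube([76, 76, 422]);


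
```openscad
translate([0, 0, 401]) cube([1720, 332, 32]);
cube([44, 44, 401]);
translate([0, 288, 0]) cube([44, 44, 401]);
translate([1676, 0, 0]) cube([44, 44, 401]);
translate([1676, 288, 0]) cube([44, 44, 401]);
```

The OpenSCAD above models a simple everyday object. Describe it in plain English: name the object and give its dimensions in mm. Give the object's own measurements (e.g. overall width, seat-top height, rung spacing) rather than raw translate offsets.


A bench: a 1720×332 mm seat slab, 32 mm thick, top at z = 433 mm, on four 44×44 mm square legs flush with the seat corners and standing on z = 0.


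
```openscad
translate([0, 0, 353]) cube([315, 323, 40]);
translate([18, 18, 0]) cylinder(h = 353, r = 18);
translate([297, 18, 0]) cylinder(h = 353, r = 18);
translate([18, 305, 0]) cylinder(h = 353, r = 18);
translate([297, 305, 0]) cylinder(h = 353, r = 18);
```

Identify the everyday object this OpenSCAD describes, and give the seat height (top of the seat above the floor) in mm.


A stool. The seat height is 393 mm.

A 315×323×40 slab at z = 353 on four corner cylinders — a stool. The seat top is 353 + 40 = 393 mm.


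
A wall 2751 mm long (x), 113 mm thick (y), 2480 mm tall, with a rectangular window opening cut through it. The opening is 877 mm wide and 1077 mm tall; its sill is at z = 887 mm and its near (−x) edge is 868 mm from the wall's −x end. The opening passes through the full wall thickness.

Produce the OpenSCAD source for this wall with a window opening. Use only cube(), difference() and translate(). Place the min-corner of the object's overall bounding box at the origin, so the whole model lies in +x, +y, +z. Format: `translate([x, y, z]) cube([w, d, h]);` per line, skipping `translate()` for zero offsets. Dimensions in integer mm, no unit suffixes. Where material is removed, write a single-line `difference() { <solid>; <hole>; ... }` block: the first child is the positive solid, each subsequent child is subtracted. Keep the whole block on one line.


difference() { cube([2751, 113, 2480]); translate([868, 0, 887]) cube([877, 113, 1077]); }


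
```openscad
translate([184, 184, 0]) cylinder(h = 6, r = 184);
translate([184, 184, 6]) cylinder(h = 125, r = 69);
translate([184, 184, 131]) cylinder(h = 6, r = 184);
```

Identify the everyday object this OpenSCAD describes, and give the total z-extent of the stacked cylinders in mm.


A spool. The overall height is 137 mm.

Three coaxial cylinders, large–small–large — a spool. Two 6 mm flanges and a 125 mm core give 6 + 125 + 6 = 137 mm.


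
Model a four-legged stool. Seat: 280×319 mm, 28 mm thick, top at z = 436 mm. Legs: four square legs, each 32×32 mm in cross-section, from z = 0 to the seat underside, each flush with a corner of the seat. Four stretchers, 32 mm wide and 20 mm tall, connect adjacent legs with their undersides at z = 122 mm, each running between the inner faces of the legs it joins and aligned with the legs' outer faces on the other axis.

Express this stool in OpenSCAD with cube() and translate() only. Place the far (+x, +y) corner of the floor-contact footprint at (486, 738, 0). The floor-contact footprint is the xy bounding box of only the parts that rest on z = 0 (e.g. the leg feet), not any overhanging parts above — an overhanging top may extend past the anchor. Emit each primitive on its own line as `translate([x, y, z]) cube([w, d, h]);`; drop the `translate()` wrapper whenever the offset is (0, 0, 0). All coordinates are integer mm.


translate([206, 419, 408]) cube([280, 319, 28]);
translate([206, 419, 0]) cube([32, 32, 408]);
translate([454, 419, 0]) cube([32, 32, 408]);
translate([206, 706, 0]) cube([32, 32, 408]);
translate([454, 706, 0]) cube([32, 32, 408]);
translate([238, 419, 122]) cube([216, 32, 20]);
translate([238, 706, 122]) cube([216, 32, 20]);
translate([206, 451, 122]) cube([32, 255, 20]);
translate([454, 451, 122]) cube([32, 255, 20]);


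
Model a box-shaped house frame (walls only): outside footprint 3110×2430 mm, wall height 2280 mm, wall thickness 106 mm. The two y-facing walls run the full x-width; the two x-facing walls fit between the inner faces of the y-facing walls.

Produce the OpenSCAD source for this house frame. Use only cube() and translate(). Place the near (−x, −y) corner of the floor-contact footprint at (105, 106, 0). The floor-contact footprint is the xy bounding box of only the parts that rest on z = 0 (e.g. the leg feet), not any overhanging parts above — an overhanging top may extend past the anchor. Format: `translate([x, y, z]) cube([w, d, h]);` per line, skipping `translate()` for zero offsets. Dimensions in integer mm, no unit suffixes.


translate([105, 106, 0]) cube([3110, 106, 2280]);
translate([105, 2430, 0]) cube([3110, 106, 2280]);
translate([105, 212, 0]) cube([106, 2218, 2280]);
translate([3109, 212, 0]) cube([106, 2218, 2280]);


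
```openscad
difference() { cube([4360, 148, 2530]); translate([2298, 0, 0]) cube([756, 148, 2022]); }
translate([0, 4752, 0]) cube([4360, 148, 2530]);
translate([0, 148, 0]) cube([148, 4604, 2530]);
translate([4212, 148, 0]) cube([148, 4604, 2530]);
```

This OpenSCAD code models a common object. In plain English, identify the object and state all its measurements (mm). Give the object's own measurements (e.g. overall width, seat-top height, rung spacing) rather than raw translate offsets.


A single room: four walls, each 2530 mm tall and 148 mm thick, enclosing an outside footprint 4360×4900 mm (x × y), no floor or roof. The front and back walls (−y and +y sides) run the full x-width; the side walls fit between their inner faces. A door opening 756 mm wide and 2022 mm tall is cut through the front wall from the floor up, its −x edge 2298 mm from the wall's −x end.


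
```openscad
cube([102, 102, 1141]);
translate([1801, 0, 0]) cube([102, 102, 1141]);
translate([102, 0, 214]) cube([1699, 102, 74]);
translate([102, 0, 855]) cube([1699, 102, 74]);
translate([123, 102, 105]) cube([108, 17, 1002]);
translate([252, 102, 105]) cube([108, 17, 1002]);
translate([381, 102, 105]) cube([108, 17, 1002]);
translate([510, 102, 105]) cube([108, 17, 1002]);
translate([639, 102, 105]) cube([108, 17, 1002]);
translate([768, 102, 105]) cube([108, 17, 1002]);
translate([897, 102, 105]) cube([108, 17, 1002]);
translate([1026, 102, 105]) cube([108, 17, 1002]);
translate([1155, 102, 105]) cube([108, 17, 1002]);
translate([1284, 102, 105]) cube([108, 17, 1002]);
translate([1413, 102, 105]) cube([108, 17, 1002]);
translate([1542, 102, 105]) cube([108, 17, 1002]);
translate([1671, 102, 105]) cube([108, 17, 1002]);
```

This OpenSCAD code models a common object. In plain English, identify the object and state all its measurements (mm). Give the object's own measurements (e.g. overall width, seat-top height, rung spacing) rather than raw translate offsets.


A fence section. Two 102×102 mm posts, 1141 mm tall, stand on the floor with a clear span of 1699 mm between their inner faces. Two horizontal rails of 102×74 mm section span the gap between the posts with their undersides at z = 214 mm and z = 855 mm, flush with the posts' −y face. 13 pickets, each 108 mm wide, 17 mm thick and 1002 mm tall, are fixed to the +y face of the rails with their bottoms at z = 105 mm, spaced across the span with a 21 mm gap after the −x post and between neighbouring pickets, with 22 mm left before the +x post.


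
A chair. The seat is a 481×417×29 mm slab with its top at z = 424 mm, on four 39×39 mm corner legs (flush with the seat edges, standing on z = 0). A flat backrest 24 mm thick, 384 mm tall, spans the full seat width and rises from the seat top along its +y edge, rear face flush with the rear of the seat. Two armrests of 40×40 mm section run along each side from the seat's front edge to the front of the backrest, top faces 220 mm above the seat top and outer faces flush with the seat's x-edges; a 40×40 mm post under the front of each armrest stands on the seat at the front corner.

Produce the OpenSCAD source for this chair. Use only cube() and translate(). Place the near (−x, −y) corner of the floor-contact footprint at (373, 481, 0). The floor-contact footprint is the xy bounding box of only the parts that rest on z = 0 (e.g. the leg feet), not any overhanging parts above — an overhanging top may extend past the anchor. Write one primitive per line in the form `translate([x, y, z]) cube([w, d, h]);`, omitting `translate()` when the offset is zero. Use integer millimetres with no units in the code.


translate([373, 481, 395]) cube([481, 417, 29]);
translate([373, 481, 0]) cube([39, 39, 395]);
translate([815, 481, 0]) cube([39, 39, 395]);
translate([373, 859, 0]) cube([39, 39, 395]);
translate([815, 859, 0]) cube([39, 39, 395]);
translate([373, 874, 424]) cube([481, 24, 384]);
translate([373, 481, 604]) cube([40, 393, 40]);
translate([814, 481, 604]) cube([40, 393, 40]);
translate([373, 481, 424]) cube([40, 40, 180]);
translate([814, 481, 424]) cube([40, 40, 180]);


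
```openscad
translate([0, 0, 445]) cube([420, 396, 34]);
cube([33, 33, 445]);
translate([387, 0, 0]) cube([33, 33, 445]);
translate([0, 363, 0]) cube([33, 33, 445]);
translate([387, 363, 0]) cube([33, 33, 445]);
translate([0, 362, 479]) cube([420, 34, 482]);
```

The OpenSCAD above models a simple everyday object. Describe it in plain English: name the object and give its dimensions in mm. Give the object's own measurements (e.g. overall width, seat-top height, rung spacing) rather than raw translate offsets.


A chair. The seat is a 420×396×34 mm slab with its top at z = 479 mm, on four 33×33 mm corner legs (flush with the seat edges, standing on z = 0). A flat backrest 34 mm thick, 482 mm tall, spans the full seat width and rises from the seat top along its +y edge, rear face flush with the rear of the seat.


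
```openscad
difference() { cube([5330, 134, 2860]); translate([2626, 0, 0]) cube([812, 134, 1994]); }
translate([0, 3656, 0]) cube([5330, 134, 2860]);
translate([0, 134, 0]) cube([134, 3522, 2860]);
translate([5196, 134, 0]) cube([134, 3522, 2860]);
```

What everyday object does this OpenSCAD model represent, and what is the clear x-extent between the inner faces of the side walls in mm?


A single room. The interior width is 5062 mm.

Four walls enclosing a rectangle with a door in the front wall — a room. Outside width 5330 minus two 134 mm walls gives 5062 mm.


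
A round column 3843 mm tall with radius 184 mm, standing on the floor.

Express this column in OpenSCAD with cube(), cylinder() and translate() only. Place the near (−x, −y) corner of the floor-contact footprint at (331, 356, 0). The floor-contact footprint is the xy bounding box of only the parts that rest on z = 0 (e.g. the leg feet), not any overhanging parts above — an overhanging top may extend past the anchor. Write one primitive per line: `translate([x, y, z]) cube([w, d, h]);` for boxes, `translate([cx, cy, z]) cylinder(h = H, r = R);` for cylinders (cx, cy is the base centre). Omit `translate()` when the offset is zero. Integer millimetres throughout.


translate([515, 540, 0]) cylinder(h = 3843, r = 184);


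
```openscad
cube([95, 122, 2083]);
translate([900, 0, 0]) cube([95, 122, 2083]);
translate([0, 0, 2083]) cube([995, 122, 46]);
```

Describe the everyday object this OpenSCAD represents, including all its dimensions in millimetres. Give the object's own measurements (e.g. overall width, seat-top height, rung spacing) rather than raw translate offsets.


A door frame. The clear opening is 805 mm wide and 2083 mm high. Two 95 mm wide jambs, 122 mm deep, stand either side of the opening from the floor to the top of the opening. A 46 mm thick head sits across the top of both jambs, spanning the full outside width of the frame.


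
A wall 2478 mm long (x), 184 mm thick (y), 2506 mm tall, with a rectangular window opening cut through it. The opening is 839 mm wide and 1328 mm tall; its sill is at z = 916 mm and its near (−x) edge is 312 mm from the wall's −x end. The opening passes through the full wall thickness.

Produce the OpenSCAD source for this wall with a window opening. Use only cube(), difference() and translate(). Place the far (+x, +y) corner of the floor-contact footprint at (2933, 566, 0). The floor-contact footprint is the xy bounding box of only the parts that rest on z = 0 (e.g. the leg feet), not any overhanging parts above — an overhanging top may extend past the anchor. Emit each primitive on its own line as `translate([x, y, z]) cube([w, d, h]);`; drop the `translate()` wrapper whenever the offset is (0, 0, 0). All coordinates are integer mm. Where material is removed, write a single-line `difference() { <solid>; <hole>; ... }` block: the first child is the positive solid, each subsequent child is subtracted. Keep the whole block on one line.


difference() { translate([455, 382, 0]) cube([2478, 184, 2506]); translate([767, 382, 916]) cube([839, 184, 1328]); }


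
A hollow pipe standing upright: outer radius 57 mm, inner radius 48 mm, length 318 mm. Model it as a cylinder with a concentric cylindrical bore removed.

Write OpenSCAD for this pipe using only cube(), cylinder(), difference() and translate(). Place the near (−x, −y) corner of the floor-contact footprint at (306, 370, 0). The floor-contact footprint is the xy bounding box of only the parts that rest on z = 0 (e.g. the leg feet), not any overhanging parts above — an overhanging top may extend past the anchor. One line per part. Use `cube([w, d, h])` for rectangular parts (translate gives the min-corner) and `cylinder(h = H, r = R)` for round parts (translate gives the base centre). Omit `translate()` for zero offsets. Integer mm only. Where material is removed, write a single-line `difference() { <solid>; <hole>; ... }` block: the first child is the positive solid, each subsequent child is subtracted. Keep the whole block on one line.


difference() { translate([363, 427, 0]) cylinder(h = 318, r = 57); translate([363, 427, 0]) cylinder(h = 318, r = 48); }


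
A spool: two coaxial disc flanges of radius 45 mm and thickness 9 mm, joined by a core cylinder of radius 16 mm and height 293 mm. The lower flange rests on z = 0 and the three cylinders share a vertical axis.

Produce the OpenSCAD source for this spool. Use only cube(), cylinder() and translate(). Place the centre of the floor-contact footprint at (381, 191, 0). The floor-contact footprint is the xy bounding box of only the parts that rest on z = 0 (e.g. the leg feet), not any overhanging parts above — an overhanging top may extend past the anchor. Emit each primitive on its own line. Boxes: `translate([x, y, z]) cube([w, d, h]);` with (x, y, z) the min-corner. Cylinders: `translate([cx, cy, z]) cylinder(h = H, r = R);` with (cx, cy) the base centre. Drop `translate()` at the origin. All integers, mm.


translate([381, 191, 0]) cylinder(h = 9, r = 45);
translate([381, 191, 9]) cylinder(h = 293, r = 16);
translate([381, 191, 302]) cylinder(h = 9, r = 45);


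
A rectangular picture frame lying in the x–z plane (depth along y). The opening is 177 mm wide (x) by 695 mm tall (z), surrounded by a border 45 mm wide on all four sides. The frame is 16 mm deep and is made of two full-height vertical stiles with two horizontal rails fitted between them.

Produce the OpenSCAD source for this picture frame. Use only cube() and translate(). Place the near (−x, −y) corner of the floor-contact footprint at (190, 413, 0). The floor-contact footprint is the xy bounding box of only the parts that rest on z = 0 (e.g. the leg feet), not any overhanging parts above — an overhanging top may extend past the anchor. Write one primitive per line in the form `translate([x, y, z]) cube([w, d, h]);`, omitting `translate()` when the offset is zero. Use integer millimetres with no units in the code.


translate([190, 413, 0]) cube([45, 16, 785]);
translate([412, 413, 0]) cube([45, 16, 785]);
translate([235, 413, 0]) cube([177, 16, 45]);
translate([235, 413, 740]) cube([177, 16, 45]);


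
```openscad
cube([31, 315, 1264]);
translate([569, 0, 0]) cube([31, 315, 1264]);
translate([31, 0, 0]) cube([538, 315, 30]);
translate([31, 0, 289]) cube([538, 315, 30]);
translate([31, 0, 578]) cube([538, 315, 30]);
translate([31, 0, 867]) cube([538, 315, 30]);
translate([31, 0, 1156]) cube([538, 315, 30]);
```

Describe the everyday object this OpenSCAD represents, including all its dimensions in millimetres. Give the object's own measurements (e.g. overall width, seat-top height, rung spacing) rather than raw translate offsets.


An open bookshelf. Two side panels, each 31 mm thick, 315 mm deep and 1264 mm tall, stand 600 mm apart (outside-to-outside). Between them sit 5 shelves, each 30 mm thick and 315 mm deep, spanning the full gap between the sides. The bottom shelf rests on the floor (its underside at z = 0) and the clear gap between one shelf's top and the next shelf's underside is 259 mm.


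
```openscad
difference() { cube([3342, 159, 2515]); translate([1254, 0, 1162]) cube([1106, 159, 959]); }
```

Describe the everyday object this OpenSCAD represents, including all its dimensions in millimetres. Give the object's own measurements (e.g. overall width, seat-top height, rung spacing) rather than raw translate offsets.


A wall 3342 mm long (x), 159 mm thick (y), 2515 mm tall, with a rectangular window opening cut through it. The opening is 1106 mm wide and 959 mm tall; its sill is at z = 1162 mm and its near (−x) edge is 1254 mm from the wall's −x end. The opening passes through the full wall thickness.


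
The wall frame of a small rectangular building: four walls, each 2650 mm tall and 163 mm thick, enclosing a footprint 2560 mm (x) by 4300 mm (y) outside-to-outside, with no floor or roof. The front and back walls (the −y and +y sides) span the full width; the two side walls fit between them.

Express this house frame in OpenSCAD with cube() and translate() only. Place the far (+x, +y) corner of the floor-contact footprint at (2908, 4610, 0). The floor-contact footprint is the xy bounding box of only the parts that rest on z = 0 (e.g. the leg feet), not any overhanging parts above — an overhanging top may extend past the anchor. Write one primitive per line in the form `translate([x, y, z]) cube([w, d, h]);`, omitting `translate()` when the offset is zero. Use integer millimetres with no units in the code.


translate([348, 310, 0]) cube([2560, 163, 2650]);
translate([348, 4447, 0]) cube([2560, 163, 2650]);
translate([348, 473, 0]) cube([163, 3974, 2650]);
translate([2745, 473, 0]) cube([163, 3974, 2650]);


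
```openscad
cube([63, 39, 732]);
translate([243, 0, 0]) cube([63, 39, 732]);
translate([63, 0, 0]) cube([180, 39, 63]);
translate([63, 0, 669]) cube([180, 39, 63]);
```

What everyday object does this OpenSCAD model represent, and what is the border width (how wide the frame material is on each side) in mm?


A picture frame. The border width is 63 mm.

Four thin pieces enclosing a rectangular opening — a picture frame. The two full-height stiles are 732 mm tall; the top rail sits at z = 669 and is 63 mm tall, so the border above the opening is 732 − 669 = 63 mm, matching the stile x-width.


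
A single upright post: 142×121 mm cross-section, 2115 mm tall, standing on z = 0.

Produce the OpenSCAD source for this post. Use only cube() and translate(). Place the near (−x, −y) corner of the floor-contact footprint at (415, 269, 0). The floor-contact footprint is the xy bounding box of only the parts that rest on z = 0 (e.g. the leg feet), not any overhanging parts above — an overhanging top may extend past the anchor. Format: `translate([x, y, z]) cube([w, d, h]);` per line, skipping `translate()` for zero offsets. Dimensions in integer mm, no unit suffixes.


translate([415, 269, 0]) cube([142, 121, 2115]);


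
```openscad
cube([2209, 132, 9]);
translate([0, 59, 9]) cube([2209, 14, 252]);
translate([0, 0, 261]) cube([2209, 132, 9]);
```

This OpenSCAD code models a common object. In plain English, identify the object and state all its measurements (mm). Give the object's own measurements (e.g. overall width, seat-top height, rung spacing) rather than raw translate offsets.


An I-beam lying along x, 2209 mm long. Overall section height 270 mm. Two flanges 132 mm wide (y) and 9 mm thick, one on the floor and one at the top; a web 14 mm thick runs between them, centred on the flange width.


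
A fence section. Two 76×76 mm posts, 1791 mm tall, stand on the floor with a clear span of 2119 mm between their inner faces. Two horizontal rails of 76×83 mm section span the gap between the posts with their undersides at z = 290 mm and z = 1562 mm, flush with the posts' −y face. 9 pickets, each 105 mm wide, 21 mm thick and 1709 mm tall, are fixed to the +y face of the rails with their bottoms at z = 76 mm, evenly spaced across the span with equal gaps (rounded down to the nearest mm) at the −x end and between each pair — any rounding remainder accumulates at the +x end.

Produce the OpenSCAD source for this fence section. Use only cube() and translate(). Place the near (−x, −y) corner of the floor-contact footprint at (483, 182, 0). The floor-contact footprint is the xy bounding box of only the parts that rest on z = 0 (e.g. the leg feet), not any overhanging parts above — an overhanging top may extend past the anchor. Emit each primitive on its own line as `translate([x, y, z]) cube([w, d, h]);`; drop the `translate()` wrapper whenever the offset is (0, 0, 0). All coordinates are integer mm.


translate([483, 182, 0]) cube([76, 76, 1791]);
translate([2678, 182, 0]) cube([76, 76, 1791]);
translate([559, 182, 290]) cube([2119, 76, 83]);
translate([559, 182, 1562]) cube([2119, 76, 83]);
translate([676, 258, 76]) cube([105, 21, 1709]);
translate([898, 258, 76]) cube([105, 21, 1709]);
translate([1120, 258, 76]) cube([105, 21, 1709]);
translate([1342, 258, 76]) cube([105, 21, 1709]);
translate([1564, 258, 76]) cube([105, 21, 1709]);
translate([1786, 258, 76]) cube([105, 21, 1709]);
translate([2008, 258, 76]) cube([105, 21, 1709]);
translate([2230, 258, 76]) cube([105, 21, 1709]);
translate([2452, 258, 76]) cube([105, 21, 1709]);


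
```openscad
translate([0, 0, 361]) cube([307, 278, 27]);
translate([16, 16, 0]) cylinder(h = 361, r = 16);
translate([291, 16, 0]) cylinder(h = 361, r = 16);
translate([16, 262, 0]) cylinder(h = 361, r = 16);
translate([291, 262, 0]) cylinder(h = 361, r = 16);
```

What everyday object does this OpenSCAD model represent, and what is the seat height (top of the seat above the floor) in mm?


A stool. The seat height is 388 mm.

A 307×278×27 slab at z = 361 on four corner cylinders — a stool. The seat top is 361 + 27 = 388 mm.


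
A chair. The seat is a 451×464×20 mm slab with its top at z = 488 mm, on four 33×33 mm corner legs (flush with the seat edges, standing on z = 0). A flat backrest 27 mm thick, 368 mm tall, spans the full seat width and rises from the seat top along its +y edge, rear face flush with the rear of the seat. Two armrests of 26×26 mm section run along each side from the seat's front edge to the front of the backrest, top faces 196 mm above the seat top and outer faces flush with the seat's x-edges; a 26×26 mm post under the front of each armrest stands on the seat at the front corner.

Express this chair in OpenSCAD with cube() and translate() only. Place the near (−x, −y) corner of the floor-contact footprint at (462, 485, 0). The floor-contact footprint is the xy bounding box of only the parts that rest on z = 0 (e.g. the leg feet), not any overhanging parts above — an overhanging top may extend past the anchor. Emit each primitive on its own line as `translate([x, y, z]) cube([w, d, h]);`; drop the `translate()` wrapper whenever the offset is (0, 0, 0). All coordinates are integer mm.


translate([462, 485, 468]) cube([451, 464, 20]);
translate([462, 485, 0]) cube([33, 33, 468]);
translate([880, 485, 0]) cube([33, 33, 468]);
translate([462, 916, 0]) cube([33, 33, 468]);
translate([880, 916, 0]) cube([33, 33, 468]);
translate([462, 922, 488]) cube([451, 27, 368]);
translate([462, 485, 658]) cube([26, 437, 26]);
translate([887, 485, 658]) cube([26, 437, 26]);
translate([462, 485, 488]) cube([26, 26, 170]);
translate([887, 485, 488]) cube([26, 26, 170]);


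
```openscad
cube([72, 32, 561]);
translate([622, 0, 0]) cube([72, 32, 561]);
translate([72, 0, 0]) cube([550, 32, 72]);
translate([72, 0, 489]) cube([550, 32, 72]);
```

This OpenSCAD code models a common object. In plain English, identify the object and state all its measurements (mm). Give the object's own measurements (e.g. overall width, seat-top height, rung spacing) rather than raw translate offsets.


A rectangular picture frame lying in the x–z plane (depth along y). The opening is 550 mm wide (x) by 417 mm tall (z), surrounded by a border 72 mm wide on all four sides. The frame is 32 mm deep and is made of two full-height vertical stiles with two horizontal rails fitted between them.
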